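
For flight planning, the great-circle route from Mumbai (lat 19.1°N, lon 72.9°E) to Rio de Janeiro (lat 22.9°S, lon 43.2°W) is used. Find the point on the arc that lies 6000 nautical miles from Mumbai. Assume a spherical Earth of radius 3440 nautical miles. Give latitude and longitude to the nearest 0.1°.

≈ lat 18.1°S, lon 21.6°W

Convert each endpoint to a unit vector on the sphere (x = cos φ cos λ, y = cos φ sin λ, z = sin φ).
The central angle between the endpoints is δ = arccos(p₁·p₂) ≈ 2.106 rad (120.7°). The total great-circle distance is δ·R ≈ 2.106 × 3440 ≈ 7246 nmi, so the target fraction is f = 6000/7246 ≈ 0.828.
Interpolate at f ≈ 0.828 with slerp weights a = sin((1−f)δ)/sin δ ≈ 0.412, b = sin(fδ)/sin δ ≈ 1.145.
p = a·p₁ + b·p₂ ≈ (0.884, -0.350, -0.311); φ = arcsin(p_z) ≈ -18.11°, λ = atan2(p_y, p_x) ≈ -21.62°.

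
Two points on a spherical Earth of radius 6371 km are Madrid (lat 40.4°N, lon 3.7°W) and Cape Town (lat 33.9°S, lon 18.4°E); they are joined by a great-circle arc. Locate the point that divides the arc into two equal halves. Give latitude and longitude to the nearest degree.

Convert each endpoint to a unit vector on the sphere (x = cos φ cos λ, y = cos φ sin λ, z = sin φ).
The central angle between the endpoints is δ = arccos(p₁·p₂) ≈ 1.345 rad (77.0°).
Interpolate at f = 1/2 with slerp weights a = sin((1−f)δ)/sin δ ≈ 0.639, b = sin(fδ)/sin δ ≈ 0.639.
p = a·p₁ + b·p₂ ≈ (0.989, 0.136, 0.058); φ = arcsin(p_z) ≈ 3.31°, λ = atan2(p_y, p_x) ≈ 7.83°.

≈ lat 3°N, lon 8°E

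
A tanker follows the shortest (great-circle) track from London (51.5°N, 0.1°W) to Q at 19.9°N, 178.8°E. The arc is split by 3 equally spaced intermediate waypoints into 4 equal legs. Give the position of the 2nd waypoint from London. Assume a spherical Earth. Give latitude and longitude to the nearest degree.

Convert each endpoint to a unit vector on the sphere (x = cos φ cos λ, y = cos φ sin λ, z = sin φ).
The central angle between the endpoints is δ = arccos(p₁·p₂) ≈ 1.895 rad (108.6°).
Interpolate at f = 2/4 with slerp weights a = sin((1−f)δ)/sin δ ≈ 0.857, b = sin(fδ)/sin δ ≈ 0.857.
p = a·p₁ + b·p₂ ≈ (-0.272, 0.016, 0.962); φ = arcsin(p_z) ≈ 74.18°, λ = atan2(p_y, p_x) ≈ 176.65°.

≈ 74°N, 177°E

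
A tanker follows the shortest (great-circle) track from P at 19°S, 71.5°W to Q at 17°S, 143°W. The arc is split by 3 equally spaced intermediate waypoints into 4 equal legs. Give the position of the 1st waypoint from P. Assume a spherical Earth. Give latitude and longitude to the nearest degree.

≈ 21°S, 89°W

Write both endpoints as unit vectors p₁, p₂ with components (cos φ cos λ, cos φ sin λ, sin φ).
The central angle between the endpoints is δ = arccos(p₁·p₂) ≈ 1.179 rad (67.5°).
Interpolate at f = 1/4 with slerp weights a = sin((1−f)δ)/sin δ ≈ 0.837, b = sin(fδ)/sin δ ≈ 0.314.
p = a·p₁ + b·p₂ ≈ (0.011, -0.931, -0.364); φ = arcsin(p_z) ≈ -21.37°, λ = atan2(p_y, p_x) ≈ -89.32°.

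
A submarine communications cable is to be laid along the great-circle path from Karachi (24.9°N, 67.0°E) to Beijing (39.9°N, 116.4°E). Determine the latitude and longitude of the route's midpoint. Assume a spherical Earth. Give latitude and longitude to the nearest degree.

The haversine formula gives a central angle δ ≈ 0.763 rad (43.7°) between the endpoints.
Interpolate at f = 1/2 with slerp weights a = sin((1−f)δ)/sin δ ≈ 0.539, b = sin(fδ)/sin δ ≈ 0.539.
p = a·p₁ + b·p₂ ≈ (0.007, 0.820, 0.572); φ = arcsin(p_z) ≈ 34.92°, λ = atan2(p_y, p_x) ≈ 89.50°.

≈ (35°N, 89°E)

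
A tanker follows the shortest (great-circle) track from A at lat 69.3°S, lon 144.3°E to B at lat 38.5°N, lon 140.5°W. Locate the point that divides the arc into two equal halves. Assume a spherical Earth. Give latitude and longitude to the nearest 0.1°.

Write both endpoints as unit vectors p₁, p₂ with components (cos φ cos λ, cos φ sin λ, sin φ).
The central angle between the endpoints is δ = arccos(p₁·p₂) ≈ 2.108 rad (120.8°).
Interpolate at f = 1/2 with slerp weights a = sin((1−f)δ)/sin δ ≈ 1.012, b = sin(fδ)/sin δ ≈ 1.012.
p = a·p₁ + b·p₂ ≈ (-0.902, -0.295, -0.317); φ = arcsin(p_z) ≈ -18.46°, λ = atan2(p_y, p_x) ≈ -161.88°.

≈ lat 18.5°S, lon 161.9°W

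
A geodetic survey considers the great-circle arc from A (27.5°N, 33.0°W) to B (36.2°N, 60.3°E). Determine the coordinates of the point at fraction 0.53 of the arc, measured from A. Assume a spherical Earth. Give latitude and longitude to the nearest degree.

Write both endpoints as unit vectors p₁, p₂ with components (cos φ cos λ, cos φ sin λ, sin φ).
The central angle between the endpoints is δ = arccos(p₁·p₂) ≈ 1.337 rad (76.6°).
Interpolate at f = 0.53 with slerp weights a = sin((1−f)δ)/sin δ ≈ 0.604, b = sin(fδ)/sin δ ≈ 0.669.
p = a·p₁ + b·p₂ ≈ (0.717, 0.177, 0.674); φ = arcsin(p_z) ≈ 42.39°, λ = atan2(p_y, p_x) ≈ 13.87°.

≈ (42°N, 14°E)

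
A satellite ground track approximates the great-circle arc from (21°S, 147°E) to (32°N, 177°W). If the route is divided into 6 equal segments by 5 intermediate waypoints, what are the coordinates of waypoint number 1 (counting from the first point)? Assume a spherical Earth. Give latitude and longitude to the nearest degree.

From cos δ = sin φ₁ sin φ₂ + cos φ₁ cos φ₂ cos Δλ, the central angle is δ ≈ 1.103 rad (63.2°).
Interpolate at f = 1/6 with slerp weights a = sin((1−f)δ)/sin δ ≈ 0.891, b = sin(fδ)/sin δ ≈ 0.205.
p = a·p₁ + b·p₂ ≈ (-0.871, 0.444, -0.211); φ = arcsin(p_z) ≈ -12.16°, λ = atan2(p_y, p_x) ≈ 153.00°.

≈ (12°S, 153°E)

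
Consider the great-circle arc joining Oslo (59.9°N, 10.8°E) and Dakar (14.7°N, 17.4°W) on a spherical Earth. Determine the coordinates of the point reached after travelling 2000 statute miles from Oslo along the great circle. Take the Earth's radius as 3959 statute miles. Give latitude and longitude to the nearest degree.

≈ 34°N, 10°W

The haversine formula gives a central angle δ ≈ 0.867 rad (49.7°) between the endpoints. The total great-circle distance is δ·R ≈ 0.867 × 3959 ≈ 3433 mi, so the target fraction is f = 2000/3433 ≈ 0.583.
Interpolate at f ≈ 0.583 with slerp weights a = sin((1−f)δ)/sin δ ≈ 0.464, b = sin(fδ)/sin δ ≈ 0.635.
p = a·p₁ + b·p₂ ≈ (0.815, -0.140, 0.563); φ = arcsin(p_z) ≈ 34.25°, λ = atan2(p_y, p_x) ≈ -9.75°.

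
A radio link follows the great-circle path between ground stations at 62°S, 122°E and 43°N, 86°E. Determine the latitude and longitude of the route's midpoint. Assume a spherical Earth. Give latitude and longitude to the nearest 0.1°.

The haversine formula gives a central angle δ ≈ 1.901 rad (108.9°) between the endpoints.
Interpolate at f = 1/2 with slerp weights a = sin((1−f)δ)/sin δ ≈ 0.860, b = sin(fδ)/sin δ ≈ 0.860.
p = a·p₁ + b·p₂ ≈ (-0.170, 0.970, -0.173); φ = arcsin(p_z) ≈ -9.95°, λ = atan2(p_y, p_x) ≈ 99.95°.

≈ 10.0°S, 99.9°E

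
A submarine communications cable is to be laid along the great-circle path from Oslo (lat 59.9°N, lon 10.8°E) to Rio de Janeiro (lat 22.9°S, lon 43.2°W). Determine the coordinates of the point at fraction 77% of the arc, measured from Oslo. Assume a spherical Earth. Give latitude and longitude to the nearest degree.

≈ lat 3°S, lon 35°W

The haversine formula gives a central angle δ ≈ 1.636 rad (93.7°) between the endpoints.
Interpolate at f = 0.77 with slerp weights a = sin((1−f)δ)/sin δ ≈ 0.368, b = sin(fδ)/sin δ ≈ 0.954.
p = a·p₁ + b·p₂ ≈ (0.822, -0.567, -0.053); φ = arcsin(p_z) ≈ -3.02°, λ = atan2(p_y, p_x) ≈ -34.60°.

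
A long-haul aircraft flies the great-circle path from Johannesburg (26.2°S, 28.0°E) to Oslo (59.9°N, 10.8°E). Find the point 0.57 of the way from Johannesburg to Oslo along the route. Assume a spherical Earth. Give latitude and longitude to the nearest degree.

≈ 23°N, 21°E

Convert each endpoint to a unit vector on the sphere (x = cos φ cos λ, y = cos φ sin λ, z = sin φ).
The central angle between the endpoints is δ = arccos(p₁·p₂) ≈ 1.523 rad (87.3°).
Interpolate at f = 0.57 with slerp weights a = sin((1−f)δ)/sin δ ≈ 0.610, b = sin(fδ)/sin δ ≈ 0.764.
p = a·p₁ + b·p₂ ≈ (0.859, 0.329, 0.392); φ = arcsin(p_z) ≈ 23.06°, λ = atan2(p_y, p_x) ≈ 20.93°.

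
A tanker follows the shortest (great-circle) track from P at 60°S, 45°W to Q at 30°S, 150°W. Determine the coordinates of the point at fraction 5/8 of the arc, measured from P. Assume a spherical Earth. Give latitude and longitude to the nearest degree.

≈ 51°S, 128°W

The haversine formula gives a central angle δ ≈ 1.244 rad (71.3°) between the endpoints.
Interpolate at f = 5/8 with slerp weights a = sin((1−f)δ)/sin δ ≈ 0.475, b = sin(fδ)/sin δ ≈ 0.741.
p = a·p₁ + b·p₂ ≈ (-0.388, -0.489, -0.782); φ = arcsin(p_z) ≈ -51.41°, λ = atan2(p_y, p_x) ≈ -128.42°.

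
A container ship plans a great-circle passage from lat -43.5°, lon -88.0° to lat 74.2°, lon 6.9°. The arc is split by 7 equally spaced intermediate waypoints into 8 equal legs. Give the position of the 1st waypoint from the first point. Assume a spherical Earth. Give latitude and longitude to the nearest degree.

≈ lat -28°, lon -81°

From cos δ = sin φ₁ sin φ₂ + cos φ₁ cos φ₂ cos Δλ, the central angle is δ ≈ 2.317 rad (132.8°).
Interpolate at f = 1/8 with slerp weights a = sin((1−f)δ)/sin δ ≈ 1.223, b = sin(fδ)/sin δ ≈ 0.389.
p = a·p₁ + b·p₂ ≈ (0.136, -0.874, -0.467); φ = arcsin(p_z) ≈ -27.85°, λ = atan2(p_y, p_x) ≈ -81.14°.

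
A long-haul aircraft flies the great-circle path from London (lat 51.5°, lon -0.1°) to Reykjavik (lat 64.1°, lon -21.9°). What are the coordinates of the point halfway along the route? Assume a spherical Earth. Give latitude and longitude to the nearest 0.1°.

Write both endpoints as unit vectors p₁, p₂ with components (cos φ cos λ, cos φ sin λ, sin φ).
The central angle between the endpoints is δ = arccos(p₁·p₂) ≈ 0.296 rad (17.0°).
Interpolate at f = 1/2 with slerp weights a = sin((1−f)δ)/sin δ ≈ 0.506, b = sin(fδ)/sin δ ≈ 0.506.
p = a·p₁ + b·p₂ ≈ (0.520, -0.083, 0.850); φ = arcsin(p_z) ≈ 58.25°, λ = atan2(p_y, p_x) ≈ -9.07°.

≈ lat 58.3°, lon -9.1°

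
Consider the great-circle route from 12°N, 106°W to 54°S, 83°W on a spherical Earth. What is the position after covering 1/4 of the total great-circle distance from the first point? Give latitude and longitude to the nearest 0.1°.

Convert each endpoint to a unit vector on the sphere (x = cos φ cos λ, y = cos φ sin λ, z = sin φ).
The central angle between the endpoints is δ = arccos(p₁·p₂) ≈ 1.201 rad (68.8°).
Interpolate at f = 1/4 with slerp weights a = sin((1−f)δ)/sin δ ≈ 0.841, b = sin(fδ)/sin δ ≈ 0.317.
p = a·p₁ + b·p₂ ≈ (-0.204, -0.976, -0.082); φ = arcsin(p_z) ≈ -4.70°, λ = atan2(p_y, p_x) ≈ -101.81°.

≈ 4.7°S, 101.8°W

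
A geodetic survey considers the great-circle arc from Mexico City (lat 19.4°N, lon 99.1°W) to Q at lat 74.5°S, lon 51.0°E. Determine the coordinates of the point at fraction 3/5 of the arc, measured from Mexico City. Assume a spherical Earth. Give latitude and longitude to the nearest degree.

≈ lat 53°S, lon 84°W

Write both endpoints as unit vectors p₁, p₂ with components (cos φ cos λ, cos φ sin λ, sin φ).
The central angle between the endpoints is δ = arccos(p₁·p₂) ≈ 2.140 rad (122.6°).
Interpolate at f = 3/5 with slerp weights a = sin((1−f)δ)/sin δ ≈ 0.896, b = sin(fδ)/sin δ ≈ 1.138.
p = a·p₁ + b·p₂ ≈ (0.058, -0.598, -0.799); φ = arcsin(p_z) ≈ -53.05°, λ = atan2(p_y, p_x) ≈ -84.49°.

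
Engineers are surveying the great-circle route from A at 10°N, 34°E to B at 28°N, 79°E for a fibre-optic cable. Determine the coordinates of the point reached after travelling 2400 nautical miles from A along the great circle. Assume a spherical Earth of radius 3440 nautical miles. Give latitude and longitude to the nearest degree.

Convert each endpoint to a unit vector on the sphere (x = cos φ cos λ, y = cos φ sin λ, z = sin φ).
The central angle between the endpoints is δ = arccos(p₁·p₂) ≈ 0.800 rad (45.9°). The total great-circle distance is δ·R ≈ 0.800 × 3440 ≈ 2754 nmi, so the target fraction is f = 2400/2754 ≈ 0.872.
Interpolate at f ≈ 0.872 with slerp weights a = sin((1−f)δ)/sin δ ≈ 0.143, b = sin(fδ)/sin δ ≈ 0.895.
p = a·p₁ + b·p₂ ≈ (0.268, 0.855, 0.445); φ = arcsin(p_z) ≈ 26.43°, λ = atan2(p_y, p_x) ≈ 72.62°.

≈ 26°N, 73°E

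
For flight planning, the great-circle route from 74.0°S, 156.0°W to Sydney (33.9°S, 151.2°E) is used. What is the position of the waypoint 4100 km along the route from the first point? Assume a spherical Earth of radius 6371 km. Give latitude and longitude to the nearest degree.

Convert each endpoint to a unit vector on the sphere (x = cos φ cos λ, y = cos φ sin λ, z = sin φ).
The central angle between the endpoints is δ = arccos(p₁·p₂) ≈ 0.831 rad (47.6°). The total great-circle distance is δ·R ≈ 0.831 × 6371 ≈ 5292 km, so the target fraction is f = 4100/5292 ≈ 0.775.
Interpolate at f ≈ 0.775 with slerp weights a = sin((1−f)δ)/sin δ ≈ 0.252, b = sin(fδ)/sin δ ≈ 0.813.
p = a·p₁ + b·p₂ ≈ (-0.655, 0.297, -0.695); φ = arcsin(p_z) ≈ -44.06°, λ = atan2(p_y, p_x) ≈ 155.61°.

≈ 44°S, 156°E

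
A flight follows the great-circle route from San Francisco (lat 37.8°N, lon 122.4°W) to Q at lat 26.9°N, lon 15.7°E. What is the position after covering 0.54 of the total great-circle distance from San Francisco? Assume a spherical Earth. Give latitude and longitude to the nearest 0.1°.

The haversine formula gives a central angle δ ≈ 1.821 rad (104.3°) between the endpoints.
Interpolate at f = 0.54 with slerp weights a = sin((1−f)δ)/sin δ ≈ 0.767, b = sin(fδ)/sin δ ≈ 0.859.
p = a·p₁ + b·p₂ ≈ (0.413, -0.304, 0.859); φ = arcsin(p_z) ≈ 59.15°, λ = atan2(p_y, p_x) ≈ -36.40°.

≈ lat 59.2°N, lon 36.4°W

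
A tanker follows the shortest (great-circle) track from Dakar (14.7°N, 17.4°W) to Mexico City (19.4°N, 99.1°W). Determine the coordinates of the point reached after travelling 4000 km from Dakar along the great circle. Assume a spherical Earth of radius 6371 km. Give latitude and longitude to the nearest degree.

≈ 22°N, 55°W

The haversine formula gives a central angle δ ≈ 1.353 rad (77.5°) between the endpoints. The total great-circle distance is δ·R ≈ 1.353 × 6371 ≈ 8621 km, so the target fraction is f = 4000/8621 ≈ 0.464.
Interpolate at f ≈ 0.464 with slerp weights a = sin((1−f)δ)/sin δ ≈ 0.679, b = sin(fδ)/sin δ ≈ 0.602.
p = a·p₁ + b·p₂ ≈ (0.537, -0.757, 0.372); φ = arcsin(p_z) ≈ 21.85°, λ = atan2(p_y, p_x) ≈ -54.63°.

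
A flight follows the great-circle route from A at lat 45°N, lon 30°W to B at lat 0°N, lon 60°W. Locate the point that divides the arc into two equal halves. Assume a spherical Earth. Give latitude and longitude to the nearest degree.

≈ lat 23°N, lon 48°W

The haversine formula gives a central angle δ ≈ 0.912 rad (52.2°) between the endpoints.
Interpolate at f = 1/2 with slerp weights a = sin((1−f)δ)/sin δ ≈ 0.557, b = sin(fδ)/sin δ ≈ 0.557.
p = a·p₁ + b·p₂ ≈ (0.619, -0.679, 0.394); φ = arcsin(p_z) ≈ 23.19°, λ = atan2(p_y, p_x) ≈ -47.63°.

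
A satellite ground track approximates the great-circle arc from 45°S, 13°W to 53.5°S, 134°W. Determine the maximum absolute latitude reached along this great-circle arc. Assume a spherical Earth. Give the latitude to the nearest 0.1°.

≈ 67.3°S

The great circle lies in the plane with unit normal n̂ = (p₁ × p₂)/|p₁ × p₂|.
Here n̂_z ≈ -0.385; the vertex latitude is φ_max = arccos|n̂_z| ≈ 67.3°.
Check via Clairaut: cos φ_max = |cos φ₁| · sin C = cos(45.0°)·sin(147.0°) ≈ 0.385, again giving ≈ 67.3°.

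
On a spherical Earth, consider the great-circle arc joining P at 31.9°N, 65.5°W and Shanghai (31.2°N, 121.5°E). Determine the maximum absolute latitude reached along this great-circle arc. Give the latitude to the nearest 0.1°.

The great circle lies in the plane with unit normal n̂ = (p₁ × p₂)/|p₁ × p₂|.
Here n̂_z ≈ -0.099; the vertex latitude is φ_max = arccos|n̂_z| ≈ 84.3°.
Check via Clairaut: cos φ_max = |cos φ₁| · sin C = cos(31.9°)·sin(6.7°) ≈ 0.099, again giving ≈ 84.3°.

≈ 84.3°N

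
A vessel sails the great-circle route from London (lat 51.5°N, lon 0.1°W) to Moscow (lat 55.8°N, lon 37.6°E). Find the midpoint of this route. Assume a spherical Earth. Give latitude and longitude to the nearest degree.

Convert each endpoint to a unit vector on the sphere (x = cos φ cos λ, y = cos φ sin λ, z = sin φ).
The central angle between the endpoints is δ = arccos(p₁·p₂) ≈ 0.392 rad (22.5°).
Interpolate at f = 1/2 with slerp weights a = sin((1−f)δ)/sin δ ≈ 0.510, b = sin(fδ)/sin δ ≈ 0.510.
p = a·p₁ + b·p₂ ≈ (0.544, 0.174, 0.821); φ = arcsin(p_z) ≈ 55.14°, λ = atan2(p_y, p_x) ≈ 17.75°.

≈ lat 55°N, lon 18°E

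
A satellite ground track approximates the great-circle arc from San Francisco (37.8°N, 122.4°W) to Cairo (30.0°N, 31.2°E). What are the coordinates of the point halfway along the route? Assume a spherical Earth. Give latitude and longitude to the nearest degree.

Convert each endpoint to a unit vector on the sphere (x = cos φ cos λ, y = cos φ sin λ, z = sin φ).
The central angle between the endpoints is δ = arccos(p₁·p₂) ≈ 1.882 rad (107.8°).
Interpolate at f = 1/2 with slerp weights a = sin((1−f)δ)/sin δ ≈ 0.849, b = sin(fδ)/sin δ ≈ 0.849.
p = a·p₁ + b·p₂ ≈ (0.269, -0.186, 0.945); φ = arcsin(p_z) ≈ 70.90°, λ = atan2(p_y, p_x) ≈ -34.55°.

≈ 71°N, 35°W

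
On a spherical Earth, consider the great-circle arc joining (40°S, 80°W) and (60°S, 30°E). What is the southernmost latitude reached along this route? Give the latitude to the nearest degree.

≈ 67°S

The great circle lies in the plane with unit normal n̂ = (p₁ × p₂)/|p₁ × p₂|.
Here n̂_z ≈ +0.398; the vertex latitude is φ_max = arccos|n̂_z| ≈ 66.6°.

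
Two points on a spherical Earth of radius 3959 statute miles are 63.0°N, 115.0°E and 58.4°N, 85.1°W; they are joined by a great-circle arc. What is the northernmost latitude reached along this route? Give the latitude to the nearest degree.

≈ 84°N

The great circle lies in the plane with unit normal n̂ = (p₁ × p₂)/|p₁ × p₂|.
Here n̂_z ≈ +0.097; the vertex latitude is φ_max = arccos|n̂_z| ≈ 84.4°.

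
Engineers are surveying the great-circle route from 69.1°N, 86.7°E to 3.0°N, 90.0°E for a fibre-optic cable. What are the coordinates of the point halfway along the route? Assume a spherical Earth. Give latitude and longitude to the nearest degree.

≈ 36°N, 89°E

Convert each endpoint to a unit vector on the sphere (x = cos φ cos λ, y = cos φ sin λ, z = sin φ).
The central angle between the endpoints is δ = arccos(p₁·p₂) ≈ 1.154 rad (66.1°).
Interpolate at f = 1/2 with slerp weights a = sin((1−f)δ)/sin δ ≈ 0.597, b = sin(fδ)/sin δ ≈ 0.597.
p = a·p₁ + b·p₂ ≈ (0.012, 0.808, 0.589); φ = arcsin(p_z) ≈ 36.06°, λ = atan2(p_y, p_x) ≈ 89.13°.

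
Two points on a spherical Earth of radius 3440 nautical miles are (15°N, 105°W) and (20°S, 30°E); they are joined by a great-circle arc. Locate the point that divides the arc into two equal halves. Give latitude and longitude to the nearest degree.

≈ (7°S, 39°W)

From cos δ = sin φ₁ sin φ₂ + cos φ₁ cos φ₂ cos Δλ, the central angle is δ ≈ 2.390 rad (136.9°).
Interpolate at f = 1/2 with slerp weights a = sin((1−f)δ)/sin δ ≈ 1.362, b = sin(fδ)/sin δ ≈ 1.362.
p = a·p₁ + b·p₂ ≈ (0.768, -0.631, -0.113); φ = arcsin(p_z) ≈ -6.51°, λ = atan2(p_y, p_x) ≈ -39.40°.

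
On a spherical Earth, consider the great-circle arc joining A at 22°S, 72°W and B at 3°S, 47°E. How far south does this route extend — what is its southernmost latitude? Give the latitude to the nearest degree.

≈ 26°S

The great circle lies in the plane with unit normal n̂ = (p₁ × p₂)/|p₁ × p₂|.
Here n̂_z ≈ +0.897; the vertex latitude is φ_max = arccos|n̂_z| ≈ 26.3°.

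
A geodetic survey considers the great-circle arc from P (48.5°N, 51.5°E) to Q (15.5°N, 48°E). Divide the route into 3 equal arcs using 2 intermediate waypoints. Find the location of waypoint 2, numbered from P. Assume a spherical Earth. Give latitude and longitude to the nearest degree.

Convert each endpoint to a unit vector on the sphere (x = cos φ cos λ, y = cos φ sin λ, z = sin φ).
The central angle between the endpoints is δ = arccos(p₁·p₂) ≈ 0.578 rad (33.1°).
Interpolate at f = 2/3 with slerp weights a = sin((1−f)δ)/sin δ ≈ 0.350, b = sin(fδ)/sin δ ≈ 0.688.
p = a·p₁ + b·p₂ ≈ (0.588, 0.674, 0.446); φ = arcsin(p_z) ≈ 26.51°, λ = atan2(p_y, p_x) ≈ 48.91°.

≈ (27°N, 49°E)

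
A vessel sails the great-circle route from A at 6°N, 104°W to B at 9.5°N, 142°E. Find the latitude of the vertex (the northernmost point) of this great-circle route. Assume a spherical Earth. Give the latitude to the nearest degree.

The great circle lies in the plane with unit normal n̂ = (p₁ × p₂)/|p₁ × p₂|.
Here n̂_z ≈ -0.969; the vertex latitude is φ_max = arccos|n̂_z| ≈ 14.2°.
Check via Clairaut: cos φ_max = |cos φ₁| · sin C = cos(6.0°)·sin(77.1°) ≈ 0.969, again giving ≈ 14.2°.

≈ 14°N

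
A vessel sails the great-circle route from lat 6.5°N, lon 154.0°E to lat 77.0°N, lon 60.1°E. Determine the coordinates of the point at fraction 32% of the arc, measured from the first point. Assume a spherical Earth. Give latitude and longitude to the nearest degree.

Convert each endpoint to a unit vector on the sphere (x = cos φ cos λ, y = cos φ sin λ, z = sin φ).
The central angle between the endpoints is δ = arccos(p₁·p₂) ≈ 1.476 rad (84.5°).
Interpolate at f = 0.32 with slerp weights a = sin((1−f)δ)/sin δ ≈ 0.847, b = sin(fδ)/sin δ ≈ 0.457.
p = a·p₁ + b·p₂ ≈ (-0.705, 0.458, 0.541); φ = arcsin(p_z) ≈ 32.76°, λ = atan2(p_y, p_x) ≈ 147.00°.

≈ lat 33°N, lon 147°E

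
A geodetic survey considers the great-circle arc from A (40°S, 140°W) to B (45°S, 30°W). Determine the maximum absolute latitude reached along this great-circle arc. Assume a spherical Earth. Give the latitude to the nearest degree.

≈ 58°S

The great circle lies in the plane with unit normal n̂ = (p₁ × p₂)/|p₁ × p₂|.
Here n̂_z ≈ +0.529; the vertex latitude is φ_max = arccos|n̂_z| ≈ 58.1°.
Check via Clairaut: cos φ_max = |cos φ₁| · sin C = cos(40.0°)·sin(136.4°) ≈ 0.529, again giving ≈ 58.1°.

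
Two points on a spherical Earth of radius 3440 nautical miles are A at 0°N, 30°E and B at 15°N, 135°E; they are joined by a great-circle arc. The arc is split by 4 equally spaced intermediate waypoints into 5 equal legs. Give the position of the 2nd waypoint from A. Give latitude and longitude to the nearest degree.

≈ 10°N, 71°E

Convert each endpoint to a unit vector on the sphere (x = cos φ cos λ, y = cos φ sin λ, z = sin φ).
The central angle between the endpoints is δ = arccos(p₁·p₂) ≈ 1.823 rad (104.5°).
Interpolate at f = 2/5 with slerp weights a = sin((1−f)δ)/sin δ ≈ 0.918, b = sin(fδ)/sin δ ≈ 0.688.
p = a·p₁ + b·p₂ ≈ (0.325, 0.929, 0.178); φ = arcsin(p_z) ≈ 10.26°, λ = atan2(p_y, p_x) ≈ 70.74°.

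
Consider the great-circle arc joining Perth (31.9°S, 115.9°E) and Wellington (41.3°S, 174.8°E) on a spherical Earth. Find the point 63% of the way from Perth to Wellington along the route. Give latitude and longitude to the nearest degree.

≈ 41°S, 151°E

The haversine formula gives a central angle δ ≈ 0.825 rad (47.3°) between the endpoints.
Interpolate at f = 0.63 with slerp weights a = sin((1−f)δ)/sin δ ≈ 0.409, b = sin(fδ)/sin δ ≈ 0.676.
p = a·p₁ + b·p₂ ≈ (-0.658, 0.359, -0.663); φ = arcsin(p_z) ≈ -41.49°, λ = atan2(p_y, p_x) ≈ 151.40°.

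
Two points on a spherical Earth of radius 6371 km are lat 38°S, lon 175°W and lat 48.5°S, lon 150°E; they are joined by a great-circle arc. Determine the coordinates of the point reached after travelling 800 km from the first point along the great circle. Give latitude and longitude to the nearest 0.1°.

Convert each endpoint to a unit vector on the sphere (x = cos φ cos λ, y = cos φ sin λ, z = sin φ).
The central angle between the endpoints is δ = arccos(p₁·p₂) ≈ 0.476 rad (27.3°). The total great-circle distance is δ·R ≈ 0.476 × 6371 ≈ 3033 km, so the target fraction is f = 800/3033 ≈ 0.264.
Interpolate at f ≈ 0.264 with slerp weights a = sin((1−f)δ)/sin δ ≈ 0.749, b = sin(fδ)/sin δ ≈ 0.273.
p = a·p₁ + b·p₂ ≈ (-0.745, 0.039, -0.666); φ = arcsin(p_z) ≈ -41.76°, λ = atan2(p_y, p_x) ≈ 177.00°.

≈ lat 41.8°S, lon 177.0°E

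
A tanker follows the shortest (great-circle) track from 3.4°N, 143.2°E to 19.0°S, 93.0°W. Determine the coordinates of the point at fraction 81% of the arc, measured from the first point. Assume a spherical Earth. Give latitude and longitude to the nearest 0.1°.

Convert each endpoint to a unit vector on the sphere (x = cos φ cos λ, y = cos φ sin λ, z = sin φ).
The central angle between the endpoints is δ = arccos(p₁·p₂) ≈ 2.146 rad (123.0°).
Interpolate at f = 0.81 with slerp weights a = sin((1−f)δ)/sin δ ≈ 0.473, b = sin(fδ)/sin δ ≈ 1.175.
p = a·p₁ + b·p₂ ≈ (-0.436, -0.827, -0.355); φ = arcsin(p_z) ≈ -20.77°, λ = atan2(p_y, p_x) ≈ -117.80°.

≈ 20.8°S, 117.8°W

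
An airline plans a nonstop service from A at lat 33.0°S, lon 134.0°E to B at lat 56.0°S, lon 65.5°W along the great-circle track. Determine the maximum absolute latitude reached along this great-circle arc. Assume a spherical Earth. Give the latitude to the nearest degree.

The great circle lies in the plane with unit normal n̂ = (p₁ × p₂)/|p₁ × p₂|.
Here n̂_z ≈ +0.157; the vertex latitude is φ_max = arccos|n̂_z| ≈ 81.0°.
Check via Clairaut: cos φ_max = |cos φ₁| · sin C = cos(33.0°)·sin(169.2°) ≈ 0.157, again giving ≈ 81.0°.

≈ 81°S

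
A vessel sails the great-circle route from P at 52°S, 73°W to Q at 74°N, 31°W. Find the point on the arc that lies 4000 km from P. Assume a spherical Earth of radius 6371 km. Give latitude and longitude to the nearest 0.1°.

≈ 16.6°S, 64.6°W

The haversine formula gives a central angle δ ≈ 2.254 rad (129.2°) between the endpoints. The total great-circle distance is δ·R ≈ 2.254 × 6371 ≈ 14361 km, so the target fraction is f = 4000/14361 ≈ 0.279.
Interpolate at f ≈ 0.279 with slerp weights a = sin((1−f)δ)/sin δ ≈ 1.288, b = sin(fδ)/sin δ ≈ 0.757.
p = a·p₁ + b·p₂ ≈ (0.411, -0.866, -0.286); φ = arcsin(p_z) ≈ -16.65°, λ = atan2(p_y, p_x) ≈ -64.62°.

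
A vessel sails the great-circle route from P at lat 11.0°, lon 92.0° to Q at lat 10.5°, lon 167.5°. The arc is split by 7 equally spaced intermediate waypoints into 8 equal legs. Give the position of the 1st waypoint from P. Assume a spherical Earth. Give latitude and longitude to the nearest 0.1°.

The haversine formula gives a central angle δ ≈ 1.291 rad (74.0°) between the endpoints.
Interpolate at f = 1/8 with slerp weights a = sin((1−f)δ)/sin δ ≈ 0.941, b = sin(fδ)/sin δ ≈ 0.167.
p = a·p₁ + b·p₂ ≈ (-0.193, 0.959, 0.210); φ = arcsin(p_z) ≈ 12.12°, λ = atan2(p_y, p_x) ≈ 101.37°.

≈ lat 12.1°, lon 101.4°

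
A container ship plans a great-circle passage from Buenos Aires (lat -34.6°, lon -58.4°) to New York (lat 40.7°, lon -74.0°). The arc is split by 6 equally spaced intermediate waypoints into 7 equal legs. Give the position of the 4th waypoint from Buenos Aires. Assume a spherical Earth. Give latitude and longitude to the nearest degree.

Write both endpoints as unit vectors p₁, p₂ with components (cos φ cos λ, cos φ sin λ, sin φ).
The central angle between the endpoints is δ = arccos(p₁·p₂) ≈ 1.338 rad (76.7°).
Interpolate at f = 4/7 with slerp weights a = sin((1−f)δ)/sin δ ≈ 0.558, b = sin(fδ)/sin δ ≈ 0.711.
p = a·p₁ + b·p₂ ≈ (0.389, -0.909, 0.147); φ = arcsin(p_z) ≈ 8.47°, λ = atan2(p_y, p_x) ≈ -66.83°.

≈ lat 8°, lon -67°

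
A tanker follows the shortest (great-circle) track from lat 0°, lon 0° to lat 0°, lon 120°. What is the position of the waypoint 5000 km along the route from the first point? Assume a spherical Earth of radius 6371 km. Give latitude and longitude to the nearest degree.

≈ lat 0°, lon 45°

Write both endpoints as unit vectors p₁, p₂ with components (cos φ cos λ, cos φ sin λ, sin φ).
The central angle between the endpoints is δ = arccos(p₁·p₂) ≈ 2.094 rad (120.0°). The total great-circle distance is δ·R ≈ 2.094 × 6371 ≈ 13343 km, so the target fraction is f = 5000/13343 ≈ 0.375.
Interpolate at f ≈ 0.375 with slerp weights a = sin((1−f)δ)/sin δ ≈ 1.116, b = sin(fδ)/sin δ ≈ 0.816.
p = a·p₁ + b·p₂ ≈ (0.708, 0.707, 0.000); φ = arcsin(p_z) ≈ 0.00°, λ = atan2(p_y, p_x) ≈ 44.97°.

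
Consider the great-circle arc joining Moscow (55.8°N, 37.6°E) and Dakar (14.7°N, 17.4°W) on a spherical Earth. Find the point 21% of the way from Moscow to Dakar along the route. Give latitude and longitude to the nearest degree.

Write both endpoints as unit vectors p₁, p₂ with components (cos φ cos λ, cos φ sin λ, sin φ).
The central angle between the endpoints is δ = arccos(p₁·p₂) ≈ 1.022 rad (58.6°).
Interpolate at f = 0.21 with slerp weights a = sin((1−f)δ)/sin δ ≈ 0.847, b = sin(fδ)/sin δ ≈ 0.250.
p = a·p₁ + b·p₂ ≈ (0.608, 0.218, 0.764); φ = arcsin(p_z) ≈ 49.79°, λ = atan2(p_y, p_x) ≈ 19.76°.

≈ 50°N, 20°E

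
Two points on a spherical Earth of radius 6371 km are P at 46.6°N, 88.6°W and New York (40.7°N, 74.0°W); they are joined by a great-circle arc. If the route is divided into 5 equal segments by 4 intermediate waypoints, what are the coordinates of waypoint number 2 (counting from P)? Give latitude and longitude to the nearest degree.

≈ 44°N, 82°W

Convert each endpoint to a unit vector on the sphere (x = cos φ cos λ, y = cos φ sin λ, z = sin φ).
The central angle between the endpoints is δ = arccos(p₁·p₂) ≈ 0.211 rad (12.1°).
Interpolate at f = 2/5 with slerp weights a = sin((1−f)δ)/sin δ ≈ 0.603, b = sin(fδ)/sin δ ≈ 0.402.
p = a·p₁ + b·p₂ ≈ (0.094, -0.707, 0.700); φ = arcsin(p_z) ≈ 44.47°, λ = atan2(p_y, p_x) ≈ -82.41°.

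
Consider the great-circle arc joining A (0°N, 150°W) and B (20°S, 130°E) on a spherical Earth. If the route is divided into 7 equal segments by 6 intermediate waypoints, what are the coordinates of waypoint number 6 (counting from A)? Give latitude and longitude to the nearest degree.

Convert each endpoint to a unit vector on the sphere (x = cos φ cos λ, y = cos φ sin λ, z = sin φ).
The central angle between the endpoints is δ = arccos(p₁·p₂) ≈ 1.407 rad (80.6°).
Interpolate at f = 6/7 with slerp weights a = sin((1−f)δ)/sin δ ≈ 0.202, b = sin(fδ)/sin δ ≈ 0.947.
p = a·p₁ + b·p₂ ≈ (-0.747, 0.580, -0.324); φ = arcsin(p_z) ≈ -18.90°, λ = atan2(p_y, p_x) ≈ 142.16°.

≈ (19°S, 142°E)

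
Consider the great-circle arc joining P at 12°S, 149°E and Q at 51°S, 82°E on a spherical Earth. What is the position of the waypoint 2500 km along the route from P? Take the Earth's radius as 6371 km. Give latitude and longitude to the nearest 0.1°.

≈ 28.8°S, 133.0°E

Write both endpoints as unit vectors p₁, p₂ with components (cos φ cos λ, cos φ sin λ, sin φ).
The central angle between the endpoints is δ = arccos(p₁·p₂) ≈ 1.157 rad (66.3°). The total great-circle distance is δ·R ≈ 1.157 × 6371 ≈ 7371 km, so the target fraction is f = 2500/7371 ≈ 0.339.
Interpolate at f ≈ 0.339 with slerp weights a = sin((1−f)δ)/sin δ ≈ 0.756, b = sin(fδ)/sin δ ≈ 0.418.
p = a·p₁ + b·p₂ ≈ (-0.597, 0.641, -0.482); φ = arcsin(p_z) ≈ -28.80°, λ = atan2(p_y, p_x) ≈ 132.97°.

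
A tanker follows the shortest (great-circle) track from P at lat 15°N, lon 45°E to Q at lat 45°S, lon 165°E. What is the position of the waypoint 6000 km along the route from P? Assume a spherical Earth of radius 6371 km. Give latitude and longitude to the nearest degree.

≈ lat 23°S, lon 84°E

Write both endpoints as unit vectors p₁, p₂ with components (cos φ cos λ, cos φ sin λ, sin φ).
The central angle between the endpoints is δ = arccos(p₁·p₂) ≈ 2.123 rad (121.6°). The total great-circle distance is δ·R ≈ 2.123 × 6371 ≈ 13525 km, so the target fraction is f = 6000/13525 ≈ 0.444.
Interpolate at f ≈ 0.444 with slerp weights a = sin((1−f)δ)/sin δ ≈ 1.087, b = sin(fδ)/sin δ ≈ 0.950.
p = a·p₁ + b·p₂ ≈ (0.093, 0.916, -0.390); φ = arcsin(p_z) ≈ -22.98°, λ = atan2(p_y, p_x) ≈ 84.18°.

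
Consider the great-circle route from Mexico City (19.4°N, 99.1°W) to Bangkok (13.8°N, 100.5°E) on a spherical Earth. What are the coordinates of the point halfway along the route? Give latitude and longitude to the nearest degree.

From cos δ = sin φ₁ sin φ₂ + cos φ₁ cos φ₂ cos Δλ, the central angle is δ ≈ 2.471 rad (141.6°).
Interpolate at f = 1/2 with slerp weights a = sin((1−f)δ)/sin δ ≈ 1.520, b = sin(fδ)/sin δ ≈ 1.520.
p = a·p₁ + b·p₂ ≈ (-0.496, 0.036, 0.868); φ = arcsin(p_z) ≈ 60.19°, λ = atan2(p_y, p_x) ≈ 175.88°.

≈ 60°N, 176°E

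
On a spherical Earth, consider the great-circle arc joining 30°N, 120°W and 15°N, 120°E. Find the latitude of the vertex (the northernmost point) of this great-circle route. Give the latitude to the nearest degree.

≈ 41°N

The great circle lies in the plane with unit normal n̂ = (p₁ × p₂)/|p₁ × p₂|.
Here n̂_z ≈ -0.757; the vertex latitude is φ_max = arccos|n̂_z| ≈ 40.8°.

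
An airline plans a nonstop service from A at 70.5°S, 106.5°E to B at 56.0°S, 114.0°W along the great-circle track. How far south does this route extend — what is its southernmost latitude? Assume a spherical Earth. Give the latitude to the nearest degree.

≈ 81°S

The great circle lies in the plane with unit normal n̂ = (p₁ × p₂)/|p₁ × p₂|.
Here n̂_z ≈ +0.158; the vertex latitude is φ_max = arccos|n̂_z| ≈ 80.9°.
Check via Clairaut: cos φ_max = |cos φ₁| · sin C = cos(70.5°)·sin(151.8°) ≈ 0.158, again giving ≈ 80.9°.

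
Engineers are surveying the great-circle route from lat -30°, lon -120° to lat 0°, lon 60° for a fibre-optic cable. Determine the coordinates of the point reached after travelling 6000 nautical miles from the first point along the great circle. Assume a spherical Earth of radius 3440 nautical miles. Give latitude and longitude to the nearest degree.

≈ lat -50°, lon 60°

From cos δ = sin φ₁ sin φ₂ + cos φ₁ cos φ₂ cos Δλ, the central angle is δ ≈ 2.618 rad (150.0°). The total great-circle distance is δ·R ≈ 2.618 × 3440 ≈ 9006 nmi, so the target fraction is f = 6000/9006 ≈ 0.666.
Interpolate at f ≈ 0.666 with slerp weights a = sin((1−f)δ)/sin δ ≈ 1.534, b = sin(fδ)/sin δ ≈ 1.970.
p = a·p₁ + b·p₂ ≈ (0.321, 0.556, -0.767); φ = arcsin(p_z) ≈ -50.07°, λ = atan2(p_y, p_x) ≈ 60.00°.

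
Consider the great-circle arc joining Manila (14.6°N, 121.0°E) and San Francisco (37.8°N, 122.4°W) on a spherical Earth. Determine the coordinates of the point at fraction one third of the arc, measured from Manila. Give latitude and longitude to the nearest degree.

≈ 36°N, 150°E

Convert each endpoint to a unit vector on the sphere (x = cos φ cos λ, y = cos φ sin λ, z = sin φ).
The central angle between the endpoints is δ = arccos(p₁·p₂) ≈ 1.760 rad (100.8°).
Interpolate at f = 1/3 with slerp weights a = sin((1−f)δ)/sin δ ≈ 0.939, b = sin(fδ)/sin δ ≈ 0.564.
p = a·p₁ + b·p₂ ≈ (-0.706, 0.403, 0.582); φ = arcsin(p_z) ≈ 35.59°, λ = atan2(p_y, p_x) ≈ 150.32°.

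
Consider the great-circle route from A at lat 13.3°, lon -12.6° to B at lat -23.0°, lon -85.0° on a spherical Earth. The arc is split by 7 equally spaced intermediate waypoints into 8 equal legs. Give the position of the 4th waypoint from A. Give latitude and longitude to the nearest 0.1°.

Write both endpoints as unit vectors p₁, p₂ with components (cos φ cos λ, cos φ sin λ, sin φ).
The central angle between the endpoints is δ = arccos(p₁·p₂) ≈ 1.389 rad (79.6°).
Interpolate at f = 4/8 with slerp weights a = sin((1−f)δ)/sin δ ≈ 0.651, b = sin(fδ)/sin δ ≈ 0.651.
p = a·p₁ + b·p₂ ≈ (0.670, -0.735, -0.105); φ = arcsin(p_z) ≈ -6.00°, λ = atan2(p_y, p_x) ≈ -47.63°.

≈ lat -6.0°, lon -47.6°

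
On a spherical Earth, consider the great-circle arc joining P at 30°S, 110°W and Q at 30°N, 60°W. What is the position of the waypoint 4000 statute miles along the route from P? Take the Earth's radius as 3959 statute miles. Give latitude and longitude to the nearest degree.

Convert each endpoint to a unit vector on the sphere (x = cos φ cos λ, y = cos φ sin λ, z = sin φ).
The central angle between the endpoints is δ = arccos(p₁·p₂) ≈ 1.337 rad (76.6°). The total great-circle distance is δ·R ≈ 1.337 × 3959 ≈ 5291 mi, so the target fraction is f = 4000/5291 ≈ 0.756.
Interpolate at f ≈ 0.756 with slerp weights a = sin((1−f)δ)/sin δ ≈ 0.329, b = sin(fδ)/sin δ ≈ 0.871.
p = a·p₁ + b·p₂ ≈ (0.279, -0.921, 0.271); φ = arcsin(p_z) ≈ 15.70°, λ = atan2(p_y, p_x) ≈ -73.12°.

≈ 16°N, 73°W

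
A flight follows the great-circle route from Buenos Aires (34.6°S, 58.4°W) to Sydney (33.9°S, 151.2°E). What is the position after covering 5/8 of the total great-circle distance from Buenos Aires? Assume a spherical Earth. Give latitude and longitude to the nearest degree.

≈ 65°S, 168°W

Convert each endpoint to a unit vector on the sphere (x = cos φ cos λ, y = cos φ sin λ, z = sin φ).
The central angle between the endpoints is δ = arccos(p₁·p₂) ≈ 1.852 rad (106.1°).
Interpolate at f = 5/8 with slerp weights a = sin((1−f)δ)/sin δ ≈ 0.666, b = sin(fδ)/sin δ ≈ 0.953.
p = a·p₁ + b·p₂ ≈ (-0.406, -0.086, -0.910); φ = arcsin(p_z) ≈ -65.48°, λ = atan2(p_y, p_x) ≈ -168.06°.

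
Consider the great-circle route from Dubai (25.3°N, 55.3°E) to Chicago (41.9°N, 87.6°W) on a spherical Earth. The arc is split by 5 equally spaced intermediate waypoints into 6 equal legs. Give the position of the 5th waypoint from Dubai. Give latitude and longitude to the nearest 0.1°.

Convert each endpoint to a unit vector on the sphere (x = cos φ cos λ, y = cos φ sin λ, z = sin φ).
The central angle between the endpoints is δ = arccos(p₁·p₂) ≈ 1.825 rad (104.6°).
Interpolate at f = 5/6 with slerp weights a = sin((1−f)δ)/sin δ ≈ 0.309, b = sin(fδ)/sin δ ≈ 1.032.
p = a·p₁ + b·p₂ ≈ (0.191, -0.537, 0.821); φ = arcsin(p_z) ≈ 55.22°, λ = atan2(p_y, p_x) ≈ -70.40°.

≈ 55.2°N, 70.4°W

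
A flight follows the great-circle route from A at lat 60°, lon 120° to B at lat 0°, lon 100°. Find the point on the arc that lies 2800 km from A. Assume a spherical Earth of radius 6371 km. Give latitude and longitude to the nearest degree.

Convert each endpoint to a unit vector on the sphere (x = cos φ cos λ, y = cos φ sin λ, z = sin φ).
The central angle between the endpoints is δ = arccos(p₁·p₂) ≈ 1.082 rad (62.0°). The total great-circle distance is δ·R ≈ 1.082 × 6371 ≈ 6891 km, so the target fraction is f = 2800/6891 ≈ 0.406.
Interpolate at f ≈ 0.406 with slerp weights a = sin((1−f)δ)/sin δ ≈ 0.679, b = sin(fδ)/sin δ ≈ 0.482.
p = a·p₁ + b·p₂ ≈ (-0.253, 0.768, 0.588); φ = arcsin(p_z) ≈ 35.99°, λ = atan2(p_y, p_x) ≈ 108.24°.

≈ lat 36°, lon 108°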